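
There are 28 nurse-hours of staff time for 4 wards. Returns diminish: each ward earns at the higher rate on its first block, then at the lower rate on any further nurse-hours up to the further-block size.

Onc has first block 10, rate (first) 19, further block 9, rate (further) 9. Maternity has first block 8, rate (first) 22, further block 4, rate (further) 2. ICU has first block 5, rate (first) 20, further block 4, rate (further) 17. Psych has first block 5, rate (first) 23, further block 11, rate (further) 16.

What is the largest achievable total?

Rank every tier by rate: Psych/first 23 > Maternity/first 22 > ICU/first 20 > Onc/first 19 > ICU/second 17 > Psych/second 16 > Onc/second 9 > Maternity/second 2.
Fill Psych first block (5 at 23) → 23 left.
Maternity first at 22: fill all 8 → 15 left.
ICU first at 20: fill all 5 → 10 left.
Fill Onc first block (10 at 19) → 0 left.
Total = 23×5 + 22×8 + 20×5 + 19×10 = 581.

581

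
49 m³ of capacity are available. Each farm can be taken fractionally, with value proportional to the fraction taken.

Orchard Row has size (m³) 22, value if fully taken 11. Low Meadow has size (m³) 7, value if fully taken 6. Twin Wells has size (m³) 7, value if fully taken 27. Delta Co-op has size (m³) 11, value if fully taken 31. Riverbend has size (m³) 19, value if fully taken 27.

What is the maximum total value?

Rank by value-to-size ratio: Twin Wells 27/7≈3.86, Delta Co-op 31/11≈2.82, Riverbend 27/19≈1.42, Low Meadow 6/7≈0.857, Orchard Row 11/22≈0.5.
Twin Wells: take in full, 7 m³ for value 27 — 42 left.
Take all of Delta Co-op (11 m³, value 31) — 31 m³ left.
All 19 m³ of Riverbend fit (value 27) — 12 remain.
Take all of Low Meadow (7 m³, value 6) — 5 m³ left.
Fill the last 5 m³ with part of Orchard Row: 5/22 of it earns 2.5.
Total value = 93.5.

93.5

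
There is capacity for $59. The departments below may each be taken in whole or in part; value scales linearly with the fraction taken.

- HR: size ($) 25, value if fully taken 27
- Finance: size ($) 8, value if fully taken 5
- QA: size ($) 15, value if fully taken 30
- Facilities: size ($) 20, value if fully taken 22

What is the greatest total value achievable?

Sort by value density: QA 30/15≈2, Facilities 22/20≈1.1, HR 27/25≈1.08, Finance 5/8≈0.625.
Take all of QA (15 $, value 30) ; 44 $ left.
Facilities: take in full, 20 $ for value 22 ; 24 left.
Fill the last 24 $ with part of HR: 24/25 of it earns 25.92.
Total value = 77.92.

77.92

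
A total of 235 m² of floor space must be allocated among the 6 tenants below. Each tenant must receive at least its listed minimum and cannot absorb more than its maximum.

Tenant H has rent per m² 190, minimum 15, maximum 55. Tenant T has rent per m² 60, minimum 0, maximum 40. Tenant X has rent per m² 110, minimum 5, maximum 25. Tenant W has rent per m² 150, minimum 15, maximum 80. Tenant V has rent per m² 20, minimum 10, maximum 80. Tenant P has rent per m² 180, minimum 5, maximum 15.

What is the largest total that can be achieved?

Meeting every minimum uses 15+0+5+15+10+5 = 50 m², leaving 185.
Order the tenants by rent per m²: Tenant H 190 > Tenant P 180 > Tenant W 150 > Tenant X 110 > Tenant T 60 > Tenant V 20.
Tenant H: +40 to 55 (cap) → 145 left.
Tenant P: +10 to 15 (cap) → 135 left.
Tenant W: +65 to 80 (cap) → 70 left.
Give Tenant X 20 more to hit its cap of 25 → 50 left.
Give Tenant T 40 more to hit its cap of 40 → 10 left.
Tenant V has room for 70 more but only 10 remain, so it gets 20.
Total = 190×55 + 60×40 + 110×25 + 150×80 + 20×20 + 180×15 = 30700.

30700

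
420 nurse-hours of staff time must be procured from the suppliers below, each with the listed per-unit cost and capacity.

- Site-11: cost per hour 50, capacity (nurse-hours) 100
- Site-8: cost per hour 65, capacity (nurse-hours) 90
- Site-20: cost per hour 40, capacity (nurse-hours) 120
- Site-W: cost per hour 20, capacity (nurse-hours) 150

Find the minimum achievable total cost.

16050

Use suppliers in increasing cost order.
Take 150 from Site-W at 20 ; need 270 more.
Site-20 (40): use full 120 ; 150 nurse-hours to go.
Site-11 (50): use full 100 ; 50 nurse-hours to go.
Site-8 at 65: take 50 of its 90 ; requirement met.
Cost = 150×20 + 120×40 + 100×50 + 50×65 = 16050.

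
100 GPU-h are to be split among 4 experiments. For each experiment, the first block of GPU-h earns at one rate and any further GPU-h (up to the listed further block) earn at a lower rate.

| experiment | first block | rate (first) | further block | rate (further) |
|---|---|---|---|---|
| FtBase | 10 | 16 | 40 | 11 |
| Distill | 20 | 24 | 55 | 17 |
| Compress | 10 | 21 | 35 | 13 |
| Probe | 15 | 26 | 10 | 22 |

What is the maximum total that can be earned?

Order all 8 blocks by rate: Probe/first 26 > Distill/first 24 > Probe/second 22 > Compress/first 21 > Distill/second 17 > FtBase/first 16 > Compress/second 13 > FtBase/second 11.
Probe/first (26): +15 ; 85 left.
Distill first at 24: fill all 20 ; 65 left.
Probe second at 22: fill all 10 ; 55 left.
Compress first at 21: fill all 10 ; 45 left.
Distill/second: +45 of 55 at 17; pool empty.
Total = 26×15 + 24×20 + 22×10 + 21×10 + 17×45 = 2065.

2065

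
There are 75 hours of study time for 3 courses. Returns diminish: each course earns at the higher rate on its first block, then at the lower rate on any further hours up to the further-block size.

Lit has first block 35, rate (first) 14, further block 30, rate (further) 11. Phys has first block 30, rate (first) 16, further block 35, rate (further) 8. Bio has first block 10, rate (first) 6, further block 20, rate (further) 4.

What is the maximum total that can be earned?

1080

Treat each block as its own option and order by rate: Phys/tier1 16 > Lit/tier1 14 > Lit/tier2 11 > Phys/tier2 8 > Bio/tier1 6 > Bio/tier2 4.
Phys tier1 at 16: fill all 30 → 45 left.
Lit/tier1 (14): +35 → 10 left.
10 remain; put them into Lit tier2 at 11.
Total = 16×30 + 14×35 + 11×10 = 1080.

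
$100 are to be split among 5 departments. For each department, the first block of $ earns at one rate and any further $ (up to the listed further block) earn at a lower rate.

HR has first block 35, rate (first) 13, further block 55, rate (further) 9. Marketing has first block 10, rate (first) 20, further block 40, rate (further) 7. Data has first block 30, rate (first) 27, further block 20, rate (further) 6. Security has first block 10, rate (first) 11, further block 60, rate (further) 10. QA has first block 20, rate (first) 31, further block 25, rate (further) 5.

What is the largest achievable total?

Treat each block as its own option and order by rate: QA/first 31 > Data/first 27 > Marketing/first 20 > HR/first 13 > Security/first 11 > Security/second 10 > HR/second 9 > Marketing/second 7 > Data/second 6 > QA/second 5.
Fill QA first block (20 at 31) → 80 left.
Data/first (27): +30 → 50 left.
Marketing first at 20: fill all 10 → 40 left.
HR/first (13): +35 → 5 left.
Security first at 11: only 5 left, fill 5.
Total = 31×20 + 27×30 + 20×10 + 13×35 + 11×5 = 2140.

2140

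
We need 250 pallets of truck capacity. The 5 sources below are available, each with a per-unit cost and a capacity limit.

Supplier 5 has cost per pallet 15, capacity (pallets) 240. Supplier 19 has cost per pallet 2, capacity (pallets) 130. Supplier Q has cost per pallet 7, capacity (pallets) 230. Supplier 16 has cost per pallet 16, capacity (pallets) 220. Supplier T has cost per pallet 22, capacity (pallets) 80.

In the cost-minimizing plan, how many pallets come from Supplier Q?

Use sources in increasing cost order.
Supplier 19 at 2: take all 130 pallets ; 120 still needed.
Take 120 from Supplier Q at 7 to finish.
Supplier 5, Supplier 16, Supplier T: unused.

120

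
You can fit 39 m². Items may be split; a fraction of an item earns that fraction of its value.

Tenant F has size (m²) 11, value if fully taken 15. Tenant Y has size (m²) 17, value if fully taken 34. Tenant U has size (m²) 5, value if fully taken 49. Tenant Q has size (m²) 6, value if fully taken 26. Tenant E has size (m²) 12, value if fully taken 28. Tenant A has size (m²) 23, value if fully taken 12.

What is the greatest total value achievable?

Sort by value density: Tenant U 49/5≈9.8, Tenant Q 26/6≈4.33, Tenant E 28/12≈2.33, Tenant Y 34/17≈2, Tenant F 15/11≈1.36, Tenant A 12/23≈0.522.
All 5 m² of Tenant U fit (value 49) — 34 remain.
All 6 m² of Tenant Q fit (value 26) — 28 remain.
All 12 m² of Tenant E fit (value 28) — 16 remain.
Fill the last 16 m² with part of Tenant Y: 16/17 of it earns 32.
Total value = 135.

135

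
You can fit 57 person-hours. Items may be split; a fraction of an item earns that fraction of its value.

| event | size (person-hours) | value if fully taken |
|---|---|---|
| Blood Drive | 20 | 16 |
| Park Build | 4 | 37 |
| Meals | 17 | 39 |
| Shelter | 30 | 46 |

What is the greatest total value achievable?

126.8

Best value per unit of size first: Park Build 37/4≈9.25, Meals 39/17≈2.29, Shelter 46/30≈1.53, Blood Drive 16/20≈0.8.
All 4 person-hours of Park Build fit (value 37) → 53 remain.
Take all of Meals (17 person-hours, value 39) → 36 person-hours left.
Take all of Shelter (30 person-hours, value 46) → 6 person-hours left.
Fill the last 6 person-hours with part of Blood Drive: 6/20 of it earns 4.8.
Total value = 126.8.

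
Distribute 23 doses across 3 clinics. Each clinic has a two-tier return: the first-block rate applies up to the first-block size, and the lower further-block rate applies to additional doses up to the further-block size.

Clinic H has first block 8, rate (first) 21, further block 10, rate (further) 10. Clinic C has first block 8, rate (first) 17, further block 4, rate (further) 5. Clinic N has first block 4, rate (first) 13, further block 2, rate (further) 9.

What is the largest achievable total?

386

Order all 6 blocks by rate: Clinic H/tier1 21 > Clinic C/tier1 17 > Clinic N/tier1 13 > Clinic H/tier2 10 > Clinic N/tier2 9 > Clinic C/tier2 5.
Clinic H tier1 at 21: fill all 8 — 15 left.
Fill Clinic C tier1 block (8 at 17) — 7 left.
Clinic N tier1 at 13: fill all 4 — 3 left.
Clinic H tier2 at 10: only 3 left, fill 3.
Total = 21×8 + 17×8 + 13×4 + 10×3 = 386.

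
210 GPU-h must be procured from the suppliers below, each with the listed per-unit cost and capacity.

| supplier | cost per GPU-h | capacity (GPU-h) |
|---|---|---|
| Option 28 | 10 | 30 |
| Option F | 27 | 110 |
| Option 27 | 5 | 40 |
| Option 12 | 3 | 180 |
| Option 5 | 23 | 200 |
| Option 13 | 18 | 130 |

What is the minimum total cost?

690

Cheapest first:
Option 12 at 3: take all 180 GPU-h ; 30 still needed.
Option 27 (5): take the remaining 30 ; done.
Option 28, Option 13, Option 5, Option F: unused.
Cost = 180×3 + 30×5 = 690.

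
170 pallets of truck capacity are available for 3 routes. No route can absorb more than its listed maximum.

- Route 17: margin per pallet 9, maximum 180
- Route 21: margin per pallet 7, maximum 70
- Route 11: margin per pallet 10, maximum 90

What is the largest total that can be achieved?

1620

Highest margin per pallet first: Route 11 10 > Route 17 9 > Route 21 7.
Give Route 11 90 to hit its cap of 90 → 80 left.
Route 17 has room for 180 but only 80 remain, so it gets 80.
Total = 9×80 + 10×90 = 1620.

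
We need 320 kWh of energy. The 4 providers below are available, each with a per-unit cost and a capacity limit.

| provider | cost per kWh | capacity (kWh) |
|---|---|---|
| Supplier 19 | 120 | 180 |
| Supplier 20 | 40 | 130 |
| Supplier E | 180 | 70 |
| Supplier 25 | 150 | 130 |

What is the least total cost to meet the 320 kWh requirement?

Cheapest first:
Supplier 20 (40): use full 130 — 190 kWh to go.
Supplier 19 at 120: take all 180 kWh — 10 still needed.
Take 10 from Supplier 25 at 150 to finish.
Supplier E: unused.
Cost = 130×40 + 180×120 + 10×150 = 28300.

28300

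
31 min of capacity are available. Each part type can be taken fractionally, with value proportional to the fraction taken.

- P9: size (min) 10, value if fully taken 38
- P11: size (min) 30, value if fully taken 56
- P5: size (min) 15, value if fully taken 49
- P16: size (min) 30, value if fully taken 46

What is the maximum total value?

Best value per unit of size first: P9 38/10≈3.8, P5 49/15≈3.27, P11 56/30≈1.87, P16 46/30≈1.53.
Take all of P9 (10 min, value 38) → 21 min left.
Take all of P5 (15 min, value 49) → 6 min left.
6 min left: a 6/30 share of P11 gives 56×6/30 = 11.2.
Total value = 98.2.

98.2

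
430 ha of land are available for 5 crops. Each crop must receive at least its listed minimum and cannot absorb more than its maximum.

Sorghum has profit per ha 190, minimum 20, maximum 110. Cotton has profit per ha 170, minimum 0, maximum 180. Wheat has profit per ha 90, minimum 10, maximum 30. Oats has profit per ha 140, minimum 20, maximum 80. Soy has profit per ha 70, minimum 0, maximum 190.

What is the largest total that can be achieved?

Meeting every minimum uses 20+0+10+20+0 = 50 ha, leaving 380.
Order the crops by profit per ha: Sorghum 190 > Cotton 170 > Oats 140 > Wheat 90 > Soy 70.
Sorghum takes 90 more to reach its cap of 110 → 290 left.
Cotton: +180 to 180 (cap) → 110 left.
Give Oats 60 more to hit its cap of 80 → 50 left.
Wheat: +20 to 30 (cap) → 30 left.
Only 30 left; Soy takes them to reach 30.
Total = 190×110 + 170×180 + 90×30 + 140×80 + 70×30 = 67500.

67500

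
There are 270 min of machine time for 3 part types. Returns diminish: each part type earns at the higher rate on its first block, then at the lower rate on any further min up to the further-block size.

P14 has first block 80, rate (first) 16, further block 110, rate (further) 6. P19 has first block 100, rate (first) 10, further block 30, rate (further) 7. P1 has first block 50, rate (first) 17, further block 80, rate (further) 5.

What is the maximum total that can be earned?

Order all 6 blocks by rate: P1/tier1 17 > P14/tier1 16 > P19/tier1 10 > P19/tier2 7 > P14/tier2 6 > P1/tier2 5.
P1/tier1 (17): +50 → 220 left.
P14/tier1 (16): +80 → 140 left.
P19/tier1 (10): +100 → 40 left.
P19/tier2 (7): +30 → 10 left.
P14/tier2: +10 of 110 at 6; pool empty.
Total = 17×50 + 16×80 + 10×100 + 7×30 + 6×10 = 3400.

3400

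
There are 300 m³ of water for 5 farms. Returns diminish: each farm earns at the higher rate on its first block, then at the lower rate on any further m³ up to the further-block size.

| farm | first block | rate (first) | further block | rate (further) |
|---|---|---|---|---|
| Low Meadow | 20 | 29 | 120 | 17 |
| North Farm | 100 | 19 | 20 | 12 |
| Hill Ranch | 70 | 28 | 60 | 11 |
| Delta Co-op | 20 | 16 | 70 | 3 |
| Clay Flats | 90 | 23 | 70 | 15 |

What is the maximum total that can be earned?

Rank every tier by rate: Low Meadow/T1 29 > Hill Ranch/T1 28 > Clay Flats/T1 23 > North Farm/T1 19 > Low Meadow/T2 17 > Delta Co-op/T1 16 > Clay Flats/T2 15 > North Farm/T2 12 > Hill Ranch/T2 11 > Delta Co-op/T2 3.
Low Meadow/T1 (29): +20 → 280 left.
Fill Hill Ranch T1 block (70 at 28) → 210 left.
Clay Flats/T1 (23): +90 → 120 left.
Fill North Farm T1 block (100 at 19) → 20 left.
20 remain; put them into Low Meadow T2 at 17.
Total = 29×20 + 28×70 + 23×90 + 19×100 + 17×20 = 6850.

6850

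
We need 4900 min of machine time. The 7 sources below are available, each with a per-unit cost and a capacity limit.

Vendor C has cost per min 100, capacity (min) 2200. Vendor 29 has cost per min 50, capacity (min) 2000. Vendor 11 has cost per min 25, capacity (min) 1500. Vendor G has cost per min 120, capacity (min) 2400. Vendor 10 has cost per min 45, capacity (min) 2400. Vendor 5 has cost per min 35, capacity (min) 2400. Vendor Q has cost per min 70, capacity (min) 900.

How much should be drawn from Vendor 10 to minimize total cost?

Cheapest first:
Vendor 11 at 25: take all 1500 min ; 3400 still needed.
Vendor 5 at 35: take all 2400 min ; 1000 still needed.
Take 1000 from Vendor 10 at 45 to finish.
Vendor 29, Vendor Q, Vendor C, Vendor G: unused.

1000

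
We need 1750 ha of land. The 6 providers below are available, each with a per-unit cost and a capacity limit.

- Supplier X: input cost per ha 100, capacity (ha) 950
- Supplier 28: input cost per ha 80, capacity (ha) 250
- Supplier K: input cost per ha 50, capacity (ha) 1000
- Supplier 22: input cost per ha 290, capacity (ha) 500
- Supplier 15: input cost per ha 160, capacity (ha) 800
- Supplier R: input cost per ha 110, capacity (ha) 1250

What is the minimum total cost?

Cheapest first:
Supplier K (50): use full 1000 — 750 ha to go.
Supplier 28 (80): use full 250 — 500 ha to go.
Supplier X at 100: take 500 of its 950 — requirement met.
Supplier R, Supplier 15, Supplier 22: unused.
Cost = 1000×50 + 250×80 + 500×100 = 120000.

120000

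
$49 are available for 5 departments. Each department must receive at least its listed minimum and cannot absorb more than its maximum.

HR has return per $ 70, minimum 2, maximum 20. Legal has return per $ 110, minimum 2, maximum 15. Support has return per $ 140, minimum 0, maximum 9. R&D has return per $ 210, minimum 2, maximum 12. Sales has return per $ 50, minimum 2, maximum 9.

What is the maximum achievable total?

Meeting every minimum uses 2+2+0+2+2 = 8 $, leaving 41.
Highest return per $ first: R&D 210 > Support 140 > Legal 110 > HR 70 > Sales 50.
R&D: +10 to 12 (cap) — 31 left.
Give Support 9 more to hit its cap of 9 — 22 left.
Legal: +13 to 15 (cap) — 9 left.
HR has room for 18 more but only 9 remain, so it gets 11.
Total = 70×11 + 110×15 + 140×9 + 210×12 + 50×2 = 6300.

6300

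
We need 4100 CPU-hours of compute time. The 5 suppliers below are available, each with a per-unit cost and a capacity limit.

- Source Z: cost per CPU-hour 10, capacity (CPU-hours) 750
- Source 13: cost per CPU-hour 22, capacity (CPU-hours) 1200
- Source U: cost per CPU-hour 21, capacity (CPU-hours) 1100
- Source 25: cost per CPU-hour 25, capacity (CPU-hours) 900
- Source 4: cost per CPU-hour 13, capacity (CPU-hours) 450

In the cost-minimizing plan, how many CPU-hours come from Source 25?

Cheapest first:
Take 750 from Source Z at 10 — need 3350 more.
Take 450 from Source 4 at 13 — need 2900 more.
Source U (21): use full 1100 — 1800 CPU-hours to go.
Source 13 (22): use full 1200 — 600 CPU-hours to go.
Source 25 (25): take the remaining 600 — done.

600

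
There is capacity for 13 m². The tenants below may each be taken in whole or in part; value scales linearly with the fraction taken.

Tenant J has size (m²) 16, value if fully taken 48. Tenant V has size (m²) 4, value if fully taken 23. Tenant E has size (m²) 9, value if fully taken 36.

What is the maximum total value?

Sort by value density: Tenant V 23/4≈5.75, Tenant E 36/9≈4, Tenant J 48/16≈3.
Tenant V: take in full, 4 m² for value 23 → 9 left.
Take all of Tenant E (9 m², value 36) → 0 m² left.
Total value = 59.

59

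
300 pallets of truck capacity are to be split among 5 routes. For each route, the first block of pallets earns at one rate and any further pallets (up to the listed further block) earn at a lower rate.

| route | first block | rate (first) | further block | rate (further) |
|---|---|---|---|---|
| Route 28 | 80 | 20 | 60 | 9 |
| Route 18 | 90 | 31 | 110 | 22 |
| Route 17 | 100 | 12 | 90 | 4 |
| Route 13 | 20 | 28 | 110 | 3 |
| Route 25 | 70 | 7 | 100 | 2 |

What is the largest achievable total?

7370

Order all 10 blocks by rate: Route 18/T1 31 > Route 13/T1 28 > Route 18/T2 22 > Route 28/T1 20 > Route 17/T1 12 > Route 28/T2 9 > Route 25/T1 7 > Route 17/T2 4 > Route 13/T2 3 > Route 25/T2 2.
Route 18/T1 (31): +90 — 210 left.
Fill Route 13 T1 block (20 at 28) — 190 left.
Route 18/T2 (22): +110 — 80 left.
Route 28 T1 at 20: fill all 80 — 0 left.
Total = 31×90 + 28×20 + 22×110 + 20×80 = 7370.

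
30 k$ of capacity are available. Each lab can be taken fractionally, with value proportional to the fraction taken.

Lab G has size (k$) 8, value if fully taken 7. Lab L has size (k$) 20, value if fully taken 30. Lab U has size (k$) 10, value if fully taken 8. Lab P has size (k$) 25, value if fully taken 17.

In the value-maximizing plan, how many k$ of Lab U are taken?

Rank by value-to-size ratio: Lab L 30/20≈1.5, Lab G 7/8≈0.875, Lab U 8/10≈0.8, Lab P 17/25≈0.68.
Take all of Lab L (20 k$, value 30) — 10 k$ left.
All 8 k$ of Lab G fit (value 7) — 2 remain.
Only 2 k$ remain; take 2/10 of Lab U for value 8×2/10 = 1.6.

2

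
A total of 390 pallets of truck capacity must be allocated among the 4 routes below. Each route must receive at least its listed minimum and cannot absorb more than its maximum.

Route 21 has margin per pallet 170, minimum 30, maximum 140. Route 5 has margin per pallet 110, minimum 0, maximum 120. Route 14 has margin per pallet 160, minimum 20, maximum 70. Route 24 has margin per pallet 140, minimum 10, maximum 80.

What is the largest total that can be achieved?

57200

Meeting every minimum uses 30+0+20+10 = 60 pallets, leaving 330.
Order the routes by margin per pallet: Route 21 170 > Route 14 160 > Route 24 140 > Route 5 110.
Give Route 21 110 more to hit its cap of 140 → 220 left.
Route 14: +50 to 70 (cap) → 170 left.
Give Route 24 70 more to hit its cap of 80 → 100 left.
Route 5 has room for 120 more but only 100 remain, so it gets 100.
Total = 170×140 + 110×100 + 160×70 + 140×80 = 57200.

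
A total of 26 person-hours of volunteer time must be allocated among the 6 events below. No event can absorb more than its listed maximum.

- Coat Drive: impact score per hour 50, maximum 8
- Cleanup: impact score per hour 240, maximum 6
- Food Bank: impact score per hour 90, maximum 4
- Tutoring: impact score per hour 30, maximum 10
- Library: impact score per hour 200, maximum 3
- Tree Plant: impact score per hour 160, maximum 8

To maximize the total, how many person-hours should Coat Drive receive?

Rank by impact score per hour: Cleanup 240 > Library 200 > Tree Plant 160 > Food Bank 90 > Coat Drive 50 > Tutoring 30.
Cleanup takes 6 to reach its cap of 6 ; 20 left.
Give Library 3 to hit its cap of 3 ; 17 left.
Tree Plant takes 8 to reach its cap of 8 ; 9 left.
Food Bank takes 4 to reach its cap of 4 ; 5 left.
Only 5 left; Coat Drive takes them to reach 5.

5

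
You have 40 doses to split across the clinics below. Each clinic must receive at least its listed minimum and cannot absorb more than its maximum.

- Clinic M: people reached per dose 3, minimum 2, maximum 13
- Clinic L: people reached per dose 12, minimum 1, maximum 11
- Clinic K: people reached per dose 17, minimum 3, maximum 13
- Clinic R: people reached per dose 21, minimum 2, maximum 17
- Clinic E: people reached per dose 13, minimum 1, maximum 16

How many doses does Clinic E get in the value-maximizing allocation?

7

Meeting every minimum uses 2+1+3+2+1 = 9 doses, leaving 31.
Rank by people reached per dose: Clinic R 21 > Clinic K 17 > Clinic E 13 > Clinic L 12 > Clinic M 3.
Clinic R: +15 to 17 (cap) ; 16 left.
Give Clinic K 10 more to hit its cap of 13 ; 6 left.
Only 6 left; Clinic E takes them to reach 7.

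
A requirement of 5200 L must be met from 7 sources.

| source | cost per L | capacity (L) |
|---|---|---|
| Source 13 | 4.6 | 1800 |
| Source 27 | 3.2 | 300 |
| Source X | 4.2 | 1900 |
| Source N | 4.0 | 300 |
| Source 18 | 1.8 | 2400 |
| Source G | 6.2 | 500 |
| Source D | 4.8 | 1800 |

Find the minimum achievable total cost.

Fill from the cheapest source first.
Source 18 (1.8): use full 2400 — 2800 L to go.
Take 300 from Source 27 at 3.2 — need 2500 more.
Source N (4.0): use full 300 — 2200 L to go.
Source X (4.2): use full 1900 — 300 L to go.
Take 300 from Source 13 at 4.6 to finish.
Source D, Source G: unused.
Cost = 2400×1.8 + 300×3.2 + 300×4.0 + 1900×4.2 + 300×4.6 = 15840.

15840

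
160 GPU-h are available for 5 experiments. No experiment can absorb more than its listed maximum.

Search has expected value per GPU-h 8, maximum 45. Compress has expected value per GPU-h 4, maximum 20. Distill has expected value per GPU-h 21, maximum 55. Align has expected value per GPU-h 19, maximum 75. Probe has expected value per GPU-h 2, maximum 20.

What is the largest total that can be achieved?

Highest expected value per GPU-h first: Distill 21 > Align 19 > Search 8 > Compress 4 > Probe 2.
Distill: +55 to 55 (cap) ; 105 left.
Give Align 75 to hit its cap of 75 ; 30 left.
Search has room for 45 but only 30 remain, so it gets 30.
Total = 8×30 + 21×55 + 19×75 = 2820.

2820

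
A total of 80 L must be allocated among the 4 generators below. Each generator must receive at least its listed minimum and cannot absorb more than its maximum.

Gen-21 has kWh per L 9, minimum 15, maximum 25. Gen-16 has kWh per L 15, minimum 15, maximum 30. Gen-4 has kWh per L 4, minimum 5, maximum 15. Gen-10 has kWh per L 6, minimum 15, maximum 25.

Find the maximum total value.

815

Meeting every minimum uses 15+15+5+15 = 50 L, leaving 30.
Rank by kWh per L: Gen-16 15 > Gen-21 9 > Gen-10 6 > Gen-4 4.
Give Gen-16 15 more to hit its cap of 30 → 15 left.
Gen-21: +10 to 25 (cap) → 5 left.
Gen-10: +5 (room for 10) → 20. Pool exhausted.
Total = 9×25 + 15×30 + 4×5 + 6×20 = 815.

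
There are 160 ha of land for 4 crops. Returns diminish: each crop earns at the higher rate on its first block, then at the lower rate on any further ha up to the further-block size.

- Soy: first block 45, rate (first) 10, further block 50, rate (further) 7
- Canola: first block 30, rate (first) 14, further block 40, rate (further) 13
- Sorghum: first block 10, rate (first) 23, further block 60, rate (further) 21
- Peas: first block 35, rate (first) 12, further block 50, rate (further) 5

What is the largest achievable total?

2670

Rank every tier by rate: Sorghum/tier1 23 > Sorghum/tier2 21 > Canola/tier1 14 > Canola/tier2 13 > Peas/tier1 12 > Soy/tier1 10 > Soy/tier2 7 > Peas/tier2 5.
Sorghum/tier1 (23): +10 ; 150 left.
Sorghum/tier2 (21): +60 ; 90 left.
Canola/tier1 (14): +30 ; 60 left.
Fill Canola tier2 block (40 at 13) ; 20 left.
20 remain; put them into Peas tier1 at 12.
Total = 23×10 + 21×60 + 14×30 + 13×40 + 12×20 = 2670.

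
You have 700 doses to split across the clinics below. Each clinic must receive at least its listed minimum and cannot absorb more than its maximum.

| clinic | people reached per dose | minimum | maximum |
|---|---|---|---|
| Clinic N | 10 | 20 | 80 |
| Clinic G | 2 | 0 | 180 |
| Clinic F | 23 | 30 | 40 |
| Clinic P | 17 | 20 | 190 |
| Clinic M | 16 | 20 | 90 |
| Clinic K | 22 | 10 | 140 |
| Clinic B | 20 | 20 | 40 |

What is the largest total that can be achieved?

10510

Meeting every minimum uses 20+0+30+20+20+10+20 = 120 doses, leaving 580.
Order the clinics by people reached per dose: Clinic F 23 > Clinic K 22 > Clinic B 20 > Clinic P 17 > Clinic M 16 > Clinic N 10 > Clinic G 2.
Clinic F: +10 to 40 (cap) → 570 left.
Give Clinic K 130 more to hit its cap of 140 → 440 left.
Clinic B: +20 to 40 (cap) → 420 left.
Clinic P: +170 to 190 (cap) → 250 left.
Clinic M: +70 to 90 (cap) → 180 left.
Give Clinic N 60 more to hit its cap of 80 → 120 left.
Clinic G has room for 180 more but only 120 remain, so it gets 120.
Total = 10×80 + 2×120 + 23×40 + 17×190 + 16×90 + 22×140 + 20×40 = 10510.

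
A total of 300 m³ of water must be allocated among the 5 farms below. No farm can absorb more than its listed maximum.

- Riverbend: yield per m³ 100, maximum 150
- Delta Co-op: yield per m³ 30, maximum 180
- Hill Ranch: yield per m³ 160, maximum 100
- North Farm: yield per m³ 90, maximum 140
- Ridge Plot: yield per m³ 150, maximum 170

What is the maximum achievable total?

44500

Highest yield per m³ first: Hill Ranch 160 > Ridge Plot 150 > Riverbend 100 > North Farm 90 > Delta Co-op 30.
Hill Ranch takes 100 to reach its cap of 100 ; 200 left.
Give Ridge Plot 170 to hit its cap of 170 ; 30 left.
Only 30 left; Riverbend takes them to reach 30.
Total = 100×30 + 160×100 + 150×170 = 44500.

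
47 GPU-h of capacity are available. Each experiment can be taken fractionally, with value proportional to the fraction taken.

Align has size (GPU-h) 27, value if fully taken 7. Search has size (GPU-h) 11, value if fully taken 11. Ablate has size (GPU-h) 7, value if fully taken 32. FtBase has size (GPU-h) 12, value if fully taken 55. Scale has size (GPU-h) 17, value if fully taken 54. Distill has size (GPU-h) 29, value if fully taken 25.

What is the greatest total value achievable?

152

Rank by value-to-size ratio: FtBase 55/12≈4.58, Ablate 32/7≈4.57, Scale 54/17≈3.18, Search 11/11≈1, Distill 25/29≈0.862, Align 7/27≈0.259.
All 12 GPU-h of FtBase fit (value 55) → 35 remain.
Ablate: take in full, 7 GPU-h for value 32 → 28 left.
Take all of Scale (17 GPU-h, value 54) → 11 GPU-h left.
Search: take in full, 11 GPU-h for value 11 → 0 left.
Total value = 152.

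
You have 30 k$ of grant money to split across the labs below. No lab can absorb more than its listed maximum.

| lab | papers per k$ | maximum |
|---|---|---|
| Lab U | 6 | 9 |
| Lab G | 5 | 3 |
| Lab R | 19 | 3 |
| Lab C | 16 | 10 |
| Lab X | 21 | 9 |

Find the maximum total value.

454

Rank by papers per k$: Lab X 21 > Lab R 19 > Lab C 16 > Lab U 6 > Lab G 5.
Lab X takes 9 to reach its cap of 9 → 21 left.
Give Lab R 3 to hit its cap of 3 → 18 left.
Lab C takes 10 to reach its cap of 10 → 8 left.
Lab U has room for 9 but only 8 remain, so it gets 8.
Total = 6×8 + 19×3 + 16×10 + 21×9 = 454.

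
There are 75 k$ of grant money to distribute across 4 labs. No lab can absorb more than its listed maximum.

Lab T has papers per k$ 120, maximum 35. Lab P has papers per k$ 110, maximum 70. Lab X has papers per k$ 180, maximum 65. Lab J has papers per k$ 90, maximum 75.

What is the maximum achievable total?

12900

Order the labs by papers per k$: Lab X 180 > Lab T 120 > Lab P 110 > Lab J 90.
Give Lab X 65 to hit its cap of 65 → 10 left.
Lab T has room for 35 but only 10 remain, so it gets 10.
Total = 120×10 + 180×65 = 12900.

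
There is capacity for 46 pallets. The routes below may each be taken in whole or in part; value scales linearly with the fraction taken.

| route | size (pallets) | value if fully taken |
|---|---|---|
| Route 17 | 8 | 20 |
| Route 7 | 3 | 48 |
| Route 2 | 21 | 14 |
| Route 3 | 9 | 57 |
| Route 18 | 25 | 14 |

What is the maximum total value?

141.8

Best value per unit of size first: Route 7 48/3≈16, Route 3 57/9≈6.33, Route 17 20/8≈2.5, Route 2 14/21≈0.667, Route 18 14/25≈0.56.
Take all of Route 7 (3 pallets, value 48) — 43 pallets left.
Take all of Route 3 (9 pallets, value 57) — 34 pallets left.
All 8 pallets of Route 17 fit (value 20) — 26 remain.
All 21 pallets of Route 2 fit (value 14) — 5 remain.
Only 5 pallets remain; take 5/25 of Route 18 for value 14×5/25 = 2.8.
Total value = 141.8.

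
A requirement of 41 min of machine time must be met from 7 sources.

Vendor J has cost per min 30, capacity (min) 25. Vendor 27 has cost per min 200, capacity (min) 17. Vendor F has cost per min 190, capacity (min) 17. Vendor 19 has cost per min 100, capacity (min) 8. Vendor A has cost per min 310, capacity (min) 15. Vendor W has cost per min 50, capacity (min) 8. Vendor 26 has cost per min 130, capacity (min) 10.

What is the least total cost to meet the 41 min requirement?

1950

Fill from the cheapest source first.
Vendor J (30): use full 25 — 16 min to go.
Take 8 from Vendor W at 50 — need 8 more.
Vendor 19 at 100: take all 8 min — 0 still needed.
Vendor 26, Vendor F, Vendor 27, Vendor A: unused.
Cost = 25×30 + 8×50 + 8×100 = 1950.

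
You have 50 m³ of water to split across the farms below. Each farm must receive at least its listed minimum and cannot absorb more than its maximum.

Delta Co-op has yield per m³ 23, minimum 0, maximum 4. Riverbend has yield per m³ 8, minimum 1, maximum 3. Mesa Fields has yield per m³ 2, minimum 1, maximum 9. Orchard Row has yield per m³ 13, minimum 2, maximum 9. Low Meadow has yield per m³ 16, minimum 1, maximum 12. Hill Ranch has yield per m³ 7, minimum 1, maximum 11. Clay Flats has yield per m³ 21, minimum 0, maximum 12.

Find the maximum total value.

Meeting every minimum uses 0+1+1+2+1+1+0 = 6 m³, leaving 44.
Order the farms by yield per m³: Delta Co-op 23 > Clay Flats 21 > Low Meadow 16 > Orchard Row 13 > Riverbend 8 > Hill Ranch 7 > Mesa Fields 2.
Give Delta Co-op 4 more to hit its cap of 4 — 40 left.
Give Clay Flats 12 more to hit its cap of 12 — 28 left.
Give Low Meadow 11 more to hit its cap of 12 — 17 left.
Give Orchard Row 7 more to hit its cap of 9 — 10 left.
Riverbend: +2 to 3 (cap) — 8 left.
Hill Ranch: +8 (room for 10) → 9. Pool exhausted.
Total = 23×4 + 8×3 + 2×1 + 13×9 + 16×12 + 7×9 + 21×12 = 742.

742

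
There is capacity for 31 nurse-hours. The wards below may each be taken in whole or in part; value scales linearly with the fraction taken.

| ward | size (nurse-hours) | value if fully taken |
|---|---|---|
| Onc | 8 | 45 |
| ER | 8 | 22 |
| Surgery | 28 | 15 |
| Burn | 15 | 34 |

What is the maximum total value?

101

Best value per unit of size first: Onc 45/8≈5.62, ER 22/8≈2.75, Burn 34/15≈2.27, Surgery 15/28≈0.536.
Take all of Onc (8 nurse-hours, value 45) — 23 nurse-hours left.
All 8 nurse-hours of ER fit (value 22) — 15 remain.
All 15 nurse-hours of Burn fit (value 34) — 0 remain.
Total value = 101.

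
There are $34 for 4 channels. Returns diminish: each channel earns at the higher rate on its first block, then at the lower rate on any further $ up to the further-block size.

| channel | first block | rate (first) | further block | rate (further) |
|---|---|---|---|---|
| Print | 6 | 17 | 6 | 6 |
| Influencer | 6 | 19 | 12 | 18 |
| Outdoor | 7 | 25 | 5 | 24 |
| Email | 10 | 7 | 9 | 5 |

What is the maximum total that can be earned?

693

Rank every tier by rate: Outdoor/T1 25 > Outdoor/T2 24 > Influencer/T1 19 > Influencer/T2 18 > Print/T1 17 > Email/T1 7 > Print/T2 6 > Email/T2 5.
Fill Outdoor T1 block (7 at 25) — 27 left.
Fill Outdoor T2 block (5 at 24) — 22 left.
Influencer/T1 (19): +6 — 16 left.
Fill Influencer T2 block (12 at 18) — 4 left.
Print/T1: +4 of 6 at 17; pool empty.
Total = 25×7 + 24×5 + 19×6 + 18×12 + 17×4 = 693.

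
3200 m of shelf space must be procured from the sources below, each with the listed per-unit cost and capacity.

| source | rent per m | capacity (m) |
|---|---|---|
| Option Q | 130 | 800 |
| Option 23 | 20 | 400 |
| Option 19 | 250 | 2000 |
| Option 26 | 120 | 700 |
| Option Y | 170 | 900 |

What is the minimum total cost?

449000

Cheapest first:
Option 23 at 20: take all 400 m ; 2800 still needed.
Option 26 at 120: take all 700 m ; 2100 still needed.
Option Q at 130: take all 800 m ; 1300 still needed.
Option Y (170): use full 900 ; 400 m to go.
Option 19 (250): take the remaining 400 ; done.
Cost = 400×20 + 700×120 + 800×130 + 900×170 + 400×250 = 449000.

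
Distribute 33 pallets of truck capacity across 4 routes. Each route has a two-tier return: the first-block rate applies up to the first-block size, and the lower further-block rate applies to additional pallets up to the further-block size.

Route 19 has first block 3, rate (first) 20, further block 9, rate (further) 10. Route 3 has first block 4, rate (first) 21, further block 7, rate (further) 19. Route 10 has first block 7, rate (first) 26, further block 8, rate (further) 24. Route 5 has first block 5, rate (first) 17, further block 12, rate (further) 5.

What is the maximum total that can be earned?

Order all 8 blocks by rate: Route 10/T1 26 > Route 10/T2 24 > Route 3/T1 21 > Route 19/T1 20 > Route 3/T2 19 > Route 5/T1 17 > Route 19/T2 10 > Route 5/T2 5.
Fill Route 10 T1 block (7 at 26) → 26 left.
Route 10/T2 (24): +8 → 18 left.
Fill Route 3 T1 block (4 at 21) → 14 left.
Fill Route 19 T1 block (3 at 20) → 11 left.
Route 3 T2 at 19: fill all 7 → 4 left.
Route 5 T1 at 17: only 4 left, fill 4.
Total = 26×7 + 24×8 + 21×4 + 20×3 + 19×7 + 17×4 = 719.

719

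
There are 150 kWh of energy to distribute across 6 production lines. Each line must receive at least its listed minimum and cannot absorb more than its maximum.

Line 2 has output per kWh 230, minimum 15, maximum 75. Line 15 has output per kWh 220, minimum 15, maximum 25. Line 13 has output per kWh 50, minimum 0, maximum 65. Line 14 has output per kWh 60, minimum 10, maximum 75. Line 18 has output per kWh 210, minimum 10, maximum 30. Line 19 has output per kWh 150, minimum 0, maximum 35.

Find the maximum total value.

Meeting every minimum uses 15+15+0+10+10+0 = 50 kWh, leaving 100.
Rank by output per kWh: Line 2 230 > Line 15 220 > Line 18 210 > Line 19 150 > Line 14 60 > Line 13 50.
Give Line 2 60 more to hit its cap of 75 → 40 left.
Line 15 takes 10 more to reach its cap of 25 → 30 left.
Line 18 takes 20 more to reach its cap of 30 → 10 left.
Line 19: +10 (room for 35) → 10. Pool exhausted.
Total = 230×75 + 220×25 + 60×10 + 210×30 + 150×10 = 31150.

31150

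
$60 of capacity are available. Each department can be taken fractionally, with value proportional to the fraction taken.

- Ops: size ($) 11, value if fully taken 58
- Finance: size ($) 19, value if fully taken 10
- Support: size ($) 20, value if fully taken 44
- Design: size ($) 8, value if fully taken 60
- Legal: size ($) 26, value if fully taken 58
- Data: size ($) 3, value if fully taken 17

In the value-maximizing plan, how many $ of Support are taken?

12

Best value per unit of size first: Design 60/8≈7.5, Data 17/3≈5.67, Ops 58/11≈5.27, Legal 58/26≈2.23, Support 44/20≈2.2, Finance 10/19≈0.526.
All 8 $ of Design fit (value 60) → 52 remain.
Take all of Data (3 $, value 17) → 49 $ left.
Take all of Ops (11 $, value 58) → 38 $ left.
Take all of Legal (26 $, value 58) → 12 $ left.
Only 12 $ remain; take 12/20 of Support for value 44×12/20 = 26.4.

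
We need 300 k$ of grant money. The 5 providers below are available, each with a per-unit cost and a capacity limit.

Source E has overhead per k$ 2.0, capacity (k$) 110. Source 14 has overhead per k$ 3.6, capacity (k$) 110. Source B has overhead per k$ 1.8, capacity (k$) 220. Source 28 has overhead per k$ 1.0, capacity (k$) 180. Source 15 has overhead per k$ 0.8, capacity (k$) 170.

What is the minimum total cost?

266

Cheapest first:
Take 170 from Source 15 at 0.8 → need 130 more.
Source 28 at 1.0: take 130 of its 180 → requirement met.
Source B, Source E, Source 14: unused.
Cost = 170×0.8 + 130×1.0 = 266.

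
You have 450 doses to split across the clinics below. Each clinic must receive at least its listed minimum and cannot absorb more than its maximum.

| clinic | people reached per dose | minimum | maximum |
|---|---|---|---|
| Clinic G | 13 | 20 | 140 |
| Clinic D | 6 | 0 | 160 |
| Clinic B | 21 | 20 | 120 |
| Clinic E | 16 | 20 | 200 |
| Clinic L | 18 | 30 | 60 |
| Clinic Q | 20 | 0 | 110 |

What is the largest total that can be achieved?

Meeting every minimum uses 20+0+20+20+30+0 = 90 doses, leaving 360.
Rank by people reached per dose: Clinic B 21 > Clinic Q 20 > Clinic L 18 > Clinic E 16 > Clinic G 13 > Clinic D 6.
Clinic B takes 100 more to reach its cap of 120 → 260 left.
Clinic Q: +110 to 110 (cap) → 150 left.
Clinic L takes 30 more to reach its cap of 60 → 120 left.
Clinic E: +120 (room for 180) → 140. Pool exhausted.
Total = 13×20 + 21×120 + 16×140 + 18×60 + 20×110 = 8300.

8300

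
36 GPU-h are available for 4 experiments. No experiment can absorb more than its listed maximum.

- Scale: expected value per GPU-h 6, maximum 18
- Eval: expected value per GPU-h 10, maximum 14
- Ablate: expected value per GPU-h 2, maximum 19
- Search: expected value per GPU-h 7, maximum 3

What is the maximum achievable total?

Rank by expected value per GPU-h: Eval 10 > Search 7 > Scale 6 > Ablate 2.
Eval takes 14 to reach its cap of 14 — 22 left.
Search: +3 to 3 (cap) — 19 left.
Give Scale 18 to hit its cap of 18 — 1 left.
Ablate has room for 19 but only 1 remain, so it gets 1.
Total = 6×18 + 10×14 + 2×1 + 7×3 = 271.

271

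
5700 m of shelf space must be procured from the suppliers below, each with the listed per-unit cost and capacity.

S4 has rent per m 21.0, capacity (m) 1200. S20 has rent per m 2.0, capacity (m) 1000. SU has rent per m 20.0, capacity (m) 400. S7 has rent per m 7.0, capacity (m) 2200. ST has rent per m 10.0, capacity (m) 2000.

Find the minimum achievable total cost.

47500

Fill from the cheapest supplier first.
Take 1000 from S20 at 2.0 ; need 4700 more.
S7 at 7.0: take all 2200 m ; 2500 still needed.
ST (10.0): use full 2000 ; 500 m to go.
Take 400 from SU at 20.0 ; need 100 more.
Take 100 from S4 at 21.0 to finish.
Cost = 1000×2.0 + 2200×7.0 + 2000×10.0 + 400×20.0 + 100×21.0 = 47500.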